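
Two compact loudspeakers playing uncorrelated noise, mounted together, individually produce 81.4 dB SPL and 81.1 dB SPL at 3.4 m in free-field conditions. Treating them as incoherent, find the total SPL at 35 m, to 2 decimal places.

Combined at 3.4 m: 10·log₁₀(10^(81.4/10)+10^(81.1/10)) = 84.263 dB SPL.
Then apply −20·log₁₀(35/3.4) = -20.252 dB → 64.01 dB SPL.

64.01 dB SPL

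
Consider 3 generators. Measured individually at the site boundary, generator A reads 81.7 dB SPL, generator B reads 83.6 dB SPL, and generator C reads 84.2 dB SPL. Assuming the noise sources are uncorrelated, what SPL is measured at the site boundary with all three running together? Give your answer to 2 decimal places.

Add the sources as powers (linear), then convert back to dB:
L_total = 10·log₁₀(10^(81.7/10) + 10^(83.6/10) + 10^(84.2/10)) = 10·log₁₀(640000000) = 88.06 dB SPL.

88.06 dB SPL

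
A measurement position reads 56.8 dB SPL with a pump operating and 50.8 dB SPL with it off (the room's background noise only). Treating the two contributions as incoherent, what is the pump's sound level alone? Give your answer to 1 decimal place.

55.5 dB SPL

Subtract intensities: L_src = 10·log₁₀(10^(L_total/10) − 10^(L_bg/10)).
L_src = 10·log₁₀(10^(56.8/10) − 10^(50.8/10)) = 10·log₁₀(358400) = 55.5 dB SPL.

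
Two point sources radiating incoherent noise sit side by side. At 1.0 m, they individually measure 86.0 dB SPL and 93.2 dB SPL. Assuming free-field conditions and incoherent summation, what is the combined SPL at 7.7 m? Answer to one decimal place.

Combined at 1.0 m: 10·log₁₀(10^(86.0/10)+10^(93.2/10)) = 93.96 dB SPL.
Then apply −20·log₁₀(7.7/1.0) = -17.73 dB → 76.2 dB SPL.

76.2 dB SPL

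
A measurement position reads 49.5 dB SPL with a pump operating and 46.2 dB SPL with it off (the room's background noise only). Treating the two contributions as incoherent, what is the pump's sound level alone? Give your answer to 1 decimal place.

Subtract intensities: L_src = 10·log₁₀(10^(L_total/10) − 10^(L_bg/10)).
L_src = 10·log₁₀(10^(49.5/10) − 10^(46.2/10)) = 10·log₁₀(47440) = 46.8 dB SPL.

46.8 dB SPL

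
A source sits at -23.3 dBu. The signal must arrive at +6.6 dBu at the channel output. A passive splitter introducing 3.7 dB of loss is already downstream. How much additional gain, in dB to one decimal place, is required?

33.6 dB

The required make-up gain is the shortfall in the dB sum.
G = +6.6 − (-23.3) + 3.7 = 33.6 dB.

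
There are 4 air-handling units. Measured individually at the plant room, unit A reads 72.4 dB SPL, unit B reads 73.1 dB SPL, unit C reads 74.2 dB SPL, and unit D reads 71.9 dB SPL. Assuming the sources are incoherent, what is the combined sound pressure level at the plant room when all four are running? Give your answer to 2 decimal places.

79.01 dB SPL

Add the sources as powers (linear), then convert back to dB:
L_total = 10·log₁₀(10^(72.4/10) + 10^(73.1/10) + 10^(74.2/10) + 10^(71.9/10)) = 10·log₁₀(79590000) = 79.01 dB SPL.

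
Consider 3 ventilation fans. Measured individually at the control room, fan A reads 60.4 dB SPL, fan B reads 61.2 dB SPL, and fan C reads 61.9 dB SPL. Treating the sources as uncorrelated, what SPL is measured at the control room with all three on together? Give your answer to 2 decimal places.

65.98 dB SPL

Uncorrelated sources add in intensity (power), not in dB.
L_total = 10·log₁₀(10^(60.4/10) + 10^(61.2/10) + 10^(61.9/10)) = 10·log₁₀(3964000) = 65.98 dB SPL.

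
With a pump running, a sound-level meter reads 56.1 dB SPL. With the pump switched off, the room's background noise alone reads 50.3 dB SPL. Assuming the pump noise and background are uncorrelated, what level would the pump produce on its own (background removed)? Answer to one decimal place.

54.8 dB SPL

Subtract intensities: L_src = 10·log₁₀(10^(L_total/10) − 10^(L_bg/10)).
L_src = 10·log₁₀(10^(56.1/10) − 10^(50.3/10)) = 10·log₁₀(300200) = 54.8 dB SPL.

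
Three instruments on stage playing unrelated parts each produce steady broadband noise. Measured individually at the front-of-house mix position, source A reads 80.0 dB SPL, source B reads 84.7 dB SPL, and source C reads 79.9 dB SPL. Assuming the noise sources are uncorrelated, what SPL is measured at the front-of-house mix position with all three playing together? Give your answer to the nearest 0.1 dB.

86.9 dB SPL

Uncorrelated sources add in intensity (power), not in dB.
L_total = 10·log₁₀(10^(80.0/10) + 10^(84.7/10) + 10^(79.9/10)) = 10·log₁₀(492800000) = 86.9 dB SPL.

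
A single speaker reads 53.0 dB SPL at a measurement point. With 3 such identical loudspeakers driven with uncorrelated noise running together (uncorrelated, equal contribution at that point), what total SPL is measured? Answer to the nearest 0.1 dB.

3 equal incoherent sources raise the level by 10·log₁₀(3) = 4.77 dB.
L_total = 53.0 + 4.77 = 57.8 dB SPL.

57.8 dB SPL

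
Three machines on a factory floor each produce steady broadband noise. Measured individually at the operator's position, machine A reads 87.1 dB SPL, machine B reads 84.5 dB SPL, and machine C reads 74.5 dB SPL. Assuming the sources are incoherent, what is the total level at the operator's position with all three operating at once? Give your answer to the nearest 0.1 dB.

89.2 dB SPL

Uncorrelated sources add in intensity (power), not in dB.
L_total = 10·log₁₀(10^(87.1/10) + 10^(84.5/10) + 10^(74.5/10)) = 10·log₁₀(822900000) = 89.2 dB SPL.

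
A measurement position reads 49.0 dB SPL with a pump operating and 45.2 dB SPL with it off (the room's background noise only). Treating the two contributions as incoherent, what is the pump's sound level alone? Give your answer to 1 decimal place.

Subtract intensities: L_src = 10·log₁₀(10^(L_total/10) − 10^(L_bg/10)).
L_src = 10·log₁₀(10^(49.0/10) − 10^(45.2/10)) = 10·log₁₀(46320) = 46.7 dB SPL.

46.7 dB SPL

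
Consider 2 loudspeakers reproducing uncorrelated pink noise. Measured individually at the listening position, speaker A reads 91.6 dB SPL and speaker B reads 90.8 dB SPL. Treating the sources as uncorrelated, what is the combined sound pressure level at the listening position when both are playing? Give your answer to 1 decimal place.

Incoherent sources sum as intensities:
L_total = 10·log₁₀(10^(91.6/10) + 10^(90.8/10)) = 10·log₁₀(2648000000) = 94.2 dB SPL.

94.2 dB SPL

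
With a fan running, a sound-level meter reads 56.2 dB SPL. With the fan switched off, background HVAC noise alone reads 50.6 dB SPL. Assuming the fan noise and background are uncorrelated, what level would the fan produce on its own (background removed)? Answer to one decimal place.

54.8 dB SPL

Remove the background by subtracting linear intensities:
L_src = 10·log₁₀(10^(56.2/10) − 10^(50.6/10)) = 10·log₁₀(302100) = 54.8 dB SPL.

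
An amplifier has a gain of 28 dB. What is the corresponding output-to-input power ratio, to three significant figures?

Power ratio = 10^(dB/10).
10^(28/10) = 10^(2.800) = 631.

631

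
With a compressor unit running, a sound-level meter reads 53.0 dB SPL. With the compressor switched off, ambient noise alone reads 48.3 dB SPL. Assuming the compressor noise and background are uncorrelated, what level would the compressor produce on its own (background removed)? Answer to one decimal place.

51.2 dB SPL

Background correction is a power subtraction:
L_src = 10·log₁₀(10^(53.0/10) − 10^(48.3/10)) = 10·log₁₀(131900) = 51.2 dB SPL.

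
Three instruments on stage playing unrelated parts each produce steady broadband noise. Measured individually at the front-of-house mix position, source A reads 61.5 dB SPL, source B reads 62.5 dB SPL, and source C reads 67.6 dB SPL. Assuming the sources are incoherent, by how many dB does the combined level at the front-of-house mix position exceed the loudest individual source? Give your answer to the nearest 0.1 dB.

Add the sources as powers (linear), then convert back to dB:
L_total = 10·log₁₀(10^(61.5/10) + 10^(62.5/10) + 10^(67.6/10)) = 69.52 dB SPL.
Excess over the loudest (67.6 dB): 69.52 − 67.6 = 1.9 dB.

1.9 dB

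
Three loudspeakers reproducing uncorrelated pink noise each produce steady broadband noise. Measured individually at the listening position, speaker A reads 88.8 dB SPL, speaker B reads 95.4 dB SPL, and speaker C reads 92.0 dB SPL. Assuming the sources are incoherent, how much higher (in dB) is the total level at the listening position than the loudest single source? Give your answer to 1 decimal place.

2.2 dB

Uncorrelated sources add in intensity (power), not in dB.
L_total = 10·log₁₀(10^(88.8/10) + 10^(95.4/10) + 10^(92.0/10)) = 97.64 dB SPL.
Excess over the loudest (95.4 dB): 97.64 − 95.4 = 2.2 dB.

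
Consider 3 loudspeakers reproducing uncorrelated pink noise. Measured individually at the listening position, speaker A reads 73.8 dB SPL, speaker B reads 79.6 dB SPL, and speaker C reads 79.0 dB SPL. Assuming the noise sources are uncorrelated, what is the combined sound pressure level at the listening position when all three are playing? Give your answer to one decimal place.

82.9 dB SPL

Incoherent sources sum as intensities:
L_total = 10·log₁₀(10^(73.8/10) + 10^(79.6/10) + 10^(79.0/10)) = 10·log₁₀(194600000) = 82.9 dB SPL.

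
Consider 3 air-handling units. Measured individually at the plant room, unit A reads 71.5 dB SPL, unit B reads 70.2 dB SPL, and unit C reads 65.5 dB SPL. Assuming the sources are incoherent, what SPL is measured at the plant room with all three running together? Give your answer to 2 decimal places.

74.49 dB SPL

Uncorrelated sources add in intensity (power), not in dB.
L_total = 10·log₁₀(10^(71.5/10) + 10^(70.2/10) + 10^(65.5/10)) = 10·log₁₀(28140000) = 74.49 dB SPL.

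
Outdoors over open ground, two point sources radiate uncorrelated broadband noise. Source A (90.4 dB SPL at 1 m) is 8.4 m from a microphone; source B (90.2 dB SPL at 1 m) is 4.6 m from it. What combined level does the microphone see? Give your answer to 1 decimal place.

At the listener: L_A = 90.4 − 20·log₁₀(8.4) = 71.91 dB; L_B = 90.2 − 20·log₁₀(4.6) = 76.94 dB.
Combined: 10·log₁₀(10^(71.91/10)+10^(76.94/10)) = 78.1 dB SPL.

78.1 dB SPL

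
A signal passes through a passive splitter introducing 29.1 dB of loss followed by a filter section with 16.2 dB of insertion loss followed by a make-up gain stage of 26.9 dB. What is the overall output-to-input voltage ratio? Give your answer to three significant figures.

0.120

Net gain = (−29.1) + (−16.2) + 26.9 = -18.4 dB.
Voltage ratio = 10^(-18.4/20) = 0.120.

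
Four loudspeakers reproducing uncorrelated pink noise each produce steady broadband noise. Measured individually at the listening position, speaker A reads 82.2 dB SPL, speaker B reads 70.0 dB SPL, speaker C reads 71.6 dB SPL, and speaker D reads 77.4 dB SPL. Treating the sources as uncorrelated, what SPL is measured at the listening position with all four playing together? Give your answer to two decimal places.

Add the sources as powers (linear), then convert back to dB:
L_total = 10·log₁₀(10^(82.2/10) + 10^(70.0/10) + 10^(71.6/10) + 10^(77.4/10)) = 10·log₁₀(245400000) = 83.90 dB SPL.

83.90 dB SPL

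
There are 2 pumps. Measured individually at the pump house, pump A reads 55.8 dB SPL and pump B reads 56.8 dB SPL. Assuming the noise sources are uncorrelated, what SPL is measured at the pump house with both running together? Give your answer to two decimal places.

Incoherent sources sum as intensities:
L_total = 10·log₁₀(10^(55.8/10) + 10^(56.8/10)) = 10·log₁₀(858800) = 59.34 dB SPL.

59.34 dB SPL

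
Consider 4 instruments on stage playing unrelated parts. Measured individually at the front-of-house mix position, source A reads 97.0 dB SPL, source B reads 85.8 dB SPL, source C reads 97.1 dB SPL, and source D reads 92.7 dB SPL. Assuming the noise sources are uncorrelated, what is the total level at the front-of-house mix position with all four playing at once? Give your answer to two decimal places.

100.93 dB SPL

Add the sources as powers (linear), then convert back to dB:
L_total = 10·log₁₀(10^(97.0/10) + 10^(85.8/10) + 10^(97.1/10) + 10^(92.7/10)) = 10·log₁₀(12383000000) = 100.93 dB SPL.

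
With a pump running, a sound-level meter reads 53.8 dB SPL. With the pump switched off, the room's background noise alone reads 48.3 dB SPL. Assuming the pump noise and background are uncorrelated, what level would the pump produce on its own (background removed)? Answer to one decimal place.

52.4 dB SPL

Background correction is a power subtraction:
L_src = 10·log₁₀(10^(53.8/10) − 10^(48.3/10)) = 10·log₁₀(172300) = 52.4 dB SPL.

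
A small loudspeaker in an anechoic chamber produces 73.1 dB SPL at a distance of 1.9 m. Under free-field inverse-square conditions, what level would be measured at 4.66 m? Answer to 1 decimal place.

Inverse-square spreading gives ΔL = −20·log₁₀(d₂/d₁).
ΔL = −20·log₁₀(4.66/1.9) = -7.79 dB, so L₂ = 73.1 + (-7.79) = 65.3 dB SPL.

65.3 dB SPL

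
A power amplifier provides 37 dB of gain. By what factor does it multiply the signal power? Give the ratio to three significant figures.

Power ratio = 10^(dB/10).
10^(37/10) = 10^(3.700) = 5010.

5010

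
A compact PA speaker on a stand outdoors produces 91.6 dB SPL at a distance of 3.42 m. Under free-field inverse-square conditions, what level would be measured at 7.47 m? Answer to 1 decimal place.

Free-field point source: level drops by 20·log₁₀ of the distance ratio.
ΔL = −20·log₁₀(7.47/3.42) = -6.79 dB, so L₂ = 91.6 + (-6.79) = 84.8 dB SPL.

84.8 dB SPL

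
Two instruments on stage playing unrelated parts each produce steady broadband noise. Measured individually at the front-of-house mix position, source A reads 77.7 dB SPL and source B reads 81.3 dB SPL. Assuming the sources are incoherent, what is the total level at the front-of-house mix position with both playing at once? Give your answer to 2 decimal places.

Incoherent sources sum as intensities:
L_total = 10·log₁₀(10^(77.7/10) + 10^(81.3/10)) = 10·log₁₀(193800000) = 82.87 dB SPL.

82.87 dB SPL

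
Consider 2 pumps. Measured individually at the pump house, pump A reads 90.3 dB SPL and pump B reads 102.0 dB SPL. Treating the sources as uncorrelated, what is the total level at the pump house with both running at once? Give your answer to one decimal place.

102.3 dB SPL

Incoherent sources sum as intensities:
L_total = 10·log₁₀(10^(90.3/10) + 10^(102.0/10)) = 10·log₁₀(16920000000) = 102.3 dB SPL.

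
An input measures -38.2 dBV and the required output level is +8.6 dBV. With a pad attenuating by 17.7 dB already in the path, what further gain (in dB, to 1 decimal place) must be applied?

The required make-up gain is the shortfall in the dB sum.
G = +8.6 − (-38.2) + 17.7 = 64.5 dB.

64.5 dB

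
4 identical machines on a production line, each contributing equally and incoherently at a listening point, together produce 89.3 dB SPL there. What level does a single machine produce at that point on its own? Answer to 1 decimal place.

83.3 dB SPL

4 equal incoherent sources add 10·log₁₀(4) = 6.02 dB over one source.
L_one = 89.3 − 6.02 = 83.3 dB SPL.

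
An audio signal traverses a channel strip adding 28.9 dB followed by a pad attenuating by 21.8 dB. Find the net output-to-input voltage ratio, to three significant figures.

Net gain = 28.9 + (−21.8) = 7.1 dB.
Voltage ratio = 10^(7.1/20) = 2.26.

2.26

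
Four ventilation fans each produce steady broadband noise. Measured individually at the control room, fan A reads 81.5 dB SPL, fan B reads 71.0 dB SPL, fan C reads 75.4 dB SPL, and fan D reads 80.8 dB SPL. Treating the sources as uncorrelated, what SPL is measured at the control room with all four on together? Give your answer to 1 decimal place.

Uncorrelated sources add in intensity (power), not in dB.
L_total = 10·log₁₀(10^(81.5/10) + 10^(71.0/10) + 10^(75.4/10) + 10^(80.8/10)) = 10·log₁₀(308700000) = 84.9 dB SPL.

84.9 dB SPL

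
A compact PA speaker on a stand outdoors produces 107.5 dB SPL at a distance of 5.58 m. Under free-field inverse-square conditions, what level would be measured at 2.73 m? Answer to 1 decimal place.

113.7 dB SPL

Free-field point source: level drops by 20·log₁₀ of the distance ratio.
ΔL = −20·log₁₀(2.73/5.58) = 6.21 dB, so L₂ = 107.5 + (6.21) = 113.7 dB SPL.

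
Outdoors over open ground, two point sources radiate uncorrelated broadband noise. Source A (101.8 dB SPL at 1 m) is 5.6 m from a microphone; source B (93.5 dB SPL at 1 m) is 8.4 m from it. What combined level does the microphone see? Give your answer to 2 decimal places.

At the listener: L_A = 101.8 − 20·log₁₀(5.6) = 86.836 dB; L_B = 93.5 − 20·log₁₀(8.4) = 75.014 dB.
Combined: 10·log₁₀(10^(86.836/10)+10^(75.014/10)) = 87.11 dB SPL.

87.11 dB SPL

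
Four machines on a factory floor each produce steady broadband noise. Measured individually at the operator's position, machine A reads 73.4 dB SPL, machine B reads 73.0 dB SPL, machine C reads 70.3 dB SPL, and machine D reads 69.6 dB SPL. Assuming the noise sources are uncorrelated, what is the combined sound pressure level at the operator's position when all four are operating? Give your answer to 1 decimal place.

Uncorrelated sources add in intensity (power), not in dB.
L_total = 10·log₁₀(10^(73.4/10) + 10^(73.0/10) + 10^(70.3/10) + 10^(69.6/10)) = 10·log₁₀(61670000) = 77.9 dB SPL.

77.9 dB SPL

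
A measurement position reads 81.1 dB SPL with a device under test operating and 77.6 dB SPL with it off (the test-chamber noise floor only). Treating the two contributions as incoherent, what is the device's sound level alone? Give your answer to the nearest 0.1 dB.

78.5 dB SPL

Subtract intensities: L_src = 10·log₁₀(10^(L_total/10) − 10^(L_bg/10)).
L_src = 10·log₁₀(10^(81.1/10) − 10^(77.6/10)) = 10·log₁₀(71280000) = 78.5 dB SPL.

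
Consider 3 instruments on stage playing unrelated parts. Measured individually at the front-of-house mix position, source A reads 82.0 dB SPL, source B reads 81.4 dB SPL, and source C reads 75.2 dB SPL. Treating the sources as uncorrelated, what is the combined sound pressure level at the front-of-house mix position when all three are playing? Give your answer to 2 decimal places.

Incoherent sources sum as intensities:
L_total = 10·log₁₀(10^(82.0/10) + 10^(81.4/10) + 10^(75.2/10)) = 10·log₁₀(329600000) = 85.18 dB SPL.

85.18 dB SPL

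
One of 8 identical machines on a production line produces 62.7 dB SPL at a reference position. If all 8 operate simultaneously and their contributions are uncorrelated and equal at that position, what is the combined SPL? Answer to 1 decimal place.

71.7 dB SPL

8 equal incoherent sources raise the level by 10·log₁₀(8) = 9.03 dB.
L_total = 62.7 + 9.03 = 71.7 dB SPL.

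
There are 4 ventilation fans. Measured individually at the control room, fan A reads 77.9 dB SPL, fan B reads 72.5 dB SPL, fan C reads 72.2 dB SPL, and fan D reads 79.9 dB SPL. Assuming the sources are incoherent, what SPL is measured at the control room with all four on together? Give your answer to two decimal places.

82.87 dB SPL

Uncorrelated sources add in intensity (power), not in dB.
L_total = 10·log₁₀(10^(77.9/10) + 10^(72.5/10) + 10^(72.2/10) + 10^(79.9/10)) = 10·log₁₀(193800000) = 82.87 dB SPL.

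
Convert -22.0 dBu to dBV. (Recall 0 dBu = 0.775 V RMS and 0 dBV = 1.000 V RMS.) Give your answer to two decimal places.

-24.21 dBV

The offset between the scales is 20·log₁₀(0.775/1.000) = −2.214 dB.
So dBV = -22.0 − 2.214 = -24.21 dBV.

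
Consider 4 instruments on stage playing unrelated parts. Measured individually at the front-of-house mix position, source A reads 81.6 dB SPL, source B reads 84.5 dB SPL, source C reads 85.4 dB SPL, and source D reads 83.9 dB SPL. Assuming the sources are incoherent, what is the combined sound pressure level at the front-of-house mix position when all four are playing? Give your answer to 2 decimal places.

Add the sources as powers (linear), then convert back to dB:
L_total = 10·log₁₀(10^(81.6/10) + 10^(84.5/10) + 10^(85.4/10) + 10^(83.9/10)) = 10·log₁₀(1019000000) = 90.08 dB SPL.

90.08 dB SPL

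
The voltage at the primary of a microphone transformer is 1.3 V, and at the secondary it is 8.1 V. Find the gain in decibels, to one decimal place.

Voltage is an amplitude quantity, so gain = 20·log₁₀(V_out/V_in).
20·log₁₀(8.1/1.3) = 20·log₁₀(6.231) = 15.9 dB.

15.9 dB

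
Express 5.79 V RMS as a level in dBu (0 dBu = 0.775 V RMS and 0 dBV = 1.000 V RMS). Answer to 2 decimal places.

dBu = 20·log₁₀(V / 0.775 V).
20·log₁₀(5.79/0.775) = +17.47 dBu.

+17.47 dBu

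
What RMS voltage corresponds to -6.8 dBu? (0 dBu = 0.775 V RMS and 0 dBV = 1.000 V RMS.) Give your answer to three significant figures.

V = 0.775 V × 10^(-6.8/20).
= 0.775 × 0.4571 = 0.354 V.

0.354 V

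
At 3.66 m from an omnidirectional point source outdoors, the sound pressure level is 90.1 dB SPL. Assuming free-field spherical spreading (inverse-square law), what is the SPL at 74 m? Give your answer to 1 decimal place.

64.0 dB SPL

Inverse-square spreading gives ΔL = −20·log₁₀(d₂/d₁).
ΔL = −20·log₁₀(74/3.66) = -26.12 dB, so L₂ = 90.1 + (-26.12) = 64.0 dB SPL.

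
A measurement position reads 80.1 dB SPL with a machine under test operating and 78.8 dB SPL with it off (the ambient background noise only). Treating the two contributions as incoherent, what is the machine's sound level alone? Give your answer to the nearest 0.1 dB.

Remove the background by subtracting linear intensities:
L_src = 10·log₁₀(10^(80.1/10) − 10^(78.8/10)) = 10·log₁₀(26470000) = 74.2 dB SPL.

74.2 dB SPL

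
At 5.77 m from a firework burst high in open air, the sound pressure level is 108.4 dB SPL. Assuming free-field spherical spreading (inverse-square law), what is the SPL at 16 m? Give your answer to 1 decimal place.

Free-field point source: level drops by 20·log₁₀ of the distance ratio.
ΔL = −20·log₁₀(16/5.77) = -8.86 dB, so L₂ = 108.4 + (-8.86) = 99.5 dB SPL.

99.5 dB SPL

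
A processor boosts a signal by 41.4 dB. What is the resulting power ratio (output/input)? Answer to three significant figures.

Power ratio = 10^(dB/10).
10^(41.4/10) = 10^(4.140) = 13800.

13800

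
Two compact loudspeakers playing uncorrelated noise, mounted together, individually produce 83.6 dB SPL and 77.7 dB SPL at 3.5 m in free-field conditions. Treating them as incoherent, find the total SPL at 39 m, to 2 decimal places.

Combined at 3.5 m: 10·log₁₀(10^(83.6/10)+10^(77.7/10)) = 84.593 dB SPL.
Then apply −20·log₁₀(39/3.5) = -20.940 dB → 63.65 dB SPL.

63.65 dB SPL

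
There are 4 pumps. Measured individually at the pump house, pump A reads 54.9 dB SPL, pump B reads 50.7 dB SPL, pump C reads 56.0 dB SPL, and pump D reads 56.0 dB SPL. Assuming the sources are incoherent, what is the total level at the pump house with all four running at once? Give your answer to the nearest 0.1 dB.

60.9 dB SPL

Add the sources as powers (linear), then convert back to dB:
L_total = 10·log₁₀(10^(54.9/10) + 10^(50.7/10) + 10^(56.0/10) + 10^(56.0/10)) = 10·log₁₀(1223000) = 60.9 dB SPL.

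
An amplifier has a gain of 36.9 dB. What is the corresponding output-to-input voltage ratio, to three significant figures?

Voltage ratio = 10^(dB/20).
10^(36.9/20) = 10^(1.845) = 70.0.

70.0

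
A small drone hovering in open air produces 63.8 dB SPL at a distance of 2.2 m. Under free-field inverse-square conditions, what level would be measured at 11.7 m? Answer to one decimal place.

49.3 dB SPL

Inverse-square spreading gives ΔL = −20·log₁₀(d₂/d₁).
ΔL = −20·log₁₀(11.7/2.2) = -14.52 dB, so L₂ = 63.8 + (-14.52) = 49.3 dB SPL.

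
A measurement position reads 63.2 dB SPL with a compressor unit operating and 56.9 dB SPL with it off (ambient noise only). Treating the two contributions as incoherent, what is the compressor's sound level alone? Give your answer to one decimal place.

62.0 dB SPL

Background correction is a power subtraction:
L_src = 10·log₁₀(10^(63.2/10) − 10^(56.9/10)) = 10·log₁₀(1600000) = 62.0 dB SPL.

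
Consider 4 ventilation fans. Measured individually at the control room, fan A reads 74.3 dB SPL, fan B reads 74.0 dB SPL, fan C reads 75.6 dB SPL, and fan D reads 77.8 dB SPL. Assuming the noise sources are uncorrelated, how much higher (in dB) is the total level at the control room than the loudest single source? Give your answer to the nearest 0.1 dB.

3.9 dB

Uncorrelated sources add in intensity (power), not in dB.
L_total = 10·log₁₀(10^(74.3/10) + 10^(74.0/10) + 10^(75.6/10) + 10^(77.8/10)) = 81.72 dB SPL.
Excess over the loudest (77.8 dB): 81.72 − 77.8 = 3.9 dB.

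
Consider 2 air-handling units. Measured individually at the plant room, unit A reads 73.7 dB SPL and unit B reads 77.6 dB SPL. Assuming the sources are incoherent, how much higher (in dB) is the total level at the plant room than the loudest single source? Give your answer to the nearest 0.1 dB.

1.5 dB

Incoherent sources sum as intensities:
L_total = 10·log₁₀(10^(73.7/10) + 10^(77.6/10)) = 79.08 dB SPL.
Excess over the loudest (77.6 dB): 79.08 − 77.6 = 1.5 dB.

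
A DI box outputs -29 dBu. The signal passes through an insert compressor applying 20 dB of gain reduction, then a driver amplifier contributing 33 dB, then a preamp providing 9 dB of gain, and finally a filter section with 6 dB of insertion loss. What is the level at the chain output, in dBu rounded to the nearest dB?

-13 dBu

Gain stages sum in dB:
-29 − 20 + 33 + 9 − 6 = -13 dBu.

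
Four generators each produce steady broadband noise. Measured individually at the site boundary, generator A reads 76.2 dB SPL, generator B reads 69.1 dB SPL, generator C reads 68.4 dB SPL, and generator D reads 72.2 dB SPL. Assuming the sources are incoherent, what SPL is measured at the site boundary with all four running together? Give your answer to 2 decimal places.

Uncorrelated sources add in intensity (power), not in dB.
L_total = 10·log₁₀(10^(76.2/10) + 10^(69.1/10) + 10^(68.4/10) + 10^(72.2/10)) = 10·log₁₀(73330000) = 78.65 dB SPL.

78.65 dB SPL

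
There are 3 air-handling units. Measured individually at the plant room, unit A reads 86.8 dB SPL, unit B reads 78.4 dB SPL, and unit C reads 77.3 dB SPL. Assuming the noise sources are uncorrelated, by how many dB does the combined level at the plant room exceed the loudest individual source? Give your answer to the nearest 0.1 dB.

1.0 dB

Uncorrelated sources add in intensity (power), not in dB.
L_total = 10·log₁₀(10^(86.8/10) + 10^(78.4/10) + 10^(77.3/10)) = 87.79 dB SPL.
Excess over the loudest (86.8 dB): 87.79 − 86.8 = 1.0 dB.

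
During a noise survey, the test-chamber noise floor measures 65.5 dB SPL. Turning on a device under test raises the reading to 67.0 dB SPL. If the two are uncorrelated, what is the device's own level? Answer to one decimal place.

Remove the background by subtracting linear intensities:
L_src = 10·log₁₀(10^(67.0/10) − 10^(65.5/10)) = 10·log₁₀(1464000) = 61.7 dB SPL.

61.7 dB SPL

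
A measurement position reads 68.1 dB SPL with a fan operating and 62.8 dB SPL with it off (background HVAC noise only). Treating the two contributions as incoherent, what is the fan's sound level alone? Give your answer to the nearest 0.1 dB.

Background correction is a power subtraction:
L_src = 10·log₁₀(10^(68.1/10) − 10^(62.8/10)) = 10·log₁₀(4551000) = 66.6 dB SPL.

66.6 dB SPL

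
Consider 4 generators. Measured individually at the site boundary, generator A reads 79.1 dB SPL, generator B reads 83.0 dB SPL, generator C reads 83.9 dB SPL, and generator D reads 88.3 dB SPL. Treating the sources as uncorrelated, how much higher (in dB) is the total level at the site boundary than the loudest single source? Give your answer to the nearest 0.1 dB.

2.5 dB

Incoherent sources sum as intensities:
L_total = 10·log₁₀(10^(79.1/10) + 10^(83.0/10) + 10^(83.9/10) + 10^(88.3/10)) = 90.80 dB SPL.
Excess over the loudest (88.3 dB): 90.80 − 88.3 = 2.5 dB.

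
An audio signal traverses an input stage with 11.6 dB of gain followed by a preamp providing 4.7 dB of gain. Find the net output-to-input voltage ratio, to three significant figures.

6.53

Net gain = 11.6 + 4.7 = 16.3 dB.
Voltage ratio = 10^(16.3/20) = 6.53.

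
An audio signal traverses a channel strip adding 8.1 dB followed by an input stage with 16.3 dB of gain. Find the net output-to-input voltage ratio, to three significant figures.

Net gain = 8.1 + 16.3 = 24.4 dB.
Voltage ratio = 10^(24.4/20) = 16.6.

16.6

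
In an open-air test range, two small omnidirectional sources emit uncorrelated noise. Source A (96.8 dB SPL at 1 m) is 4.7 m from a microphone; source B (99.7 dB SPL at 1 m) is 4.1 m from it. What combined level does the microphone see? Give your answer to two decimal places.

At the listener: L_A = 96.8 − 20·log₁₀(4.7) = 83.358 dB; L_B = 99.7 − 20·log₁₀(4.1) = 87.444 dB.
Combined: 10·log₁₀(10^(83.358/10)+10^(87.444/10)) = 88.88 dB SPL.

88.88 dB SPL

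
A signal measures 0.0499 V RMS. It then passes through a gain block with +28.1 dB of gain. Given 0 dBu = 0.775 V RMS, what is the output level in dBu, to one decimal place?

+4.3 dBu

Input level: 20·log₁₀(0.0499/0.775) = -23.82 dBu.
Output: -23.82 + 28.1 = +4.3 dBu.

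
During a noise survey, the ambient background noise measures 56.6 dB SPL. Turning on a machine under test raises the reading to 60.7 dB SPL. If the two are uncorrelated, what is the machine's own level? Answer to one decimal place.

Background correction is a power subtraction:
L_src = 10·log₁₀(10^(60.7/10) − 10^(56.6/10)) = 10·log₁₀(717800) = 58.6 dB SPL.

58.6 dB SPL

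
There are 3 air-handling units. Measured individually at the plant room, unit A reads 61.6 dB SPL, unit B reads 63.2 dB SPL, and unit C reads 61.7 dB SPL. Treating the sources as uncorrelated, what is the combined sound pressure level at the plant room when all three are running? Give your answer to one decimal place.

67.0 dB SPL

Add the sources as powers (linear), then convert back to dB:
L_total = 10·log₁₀(10^(61.6/10) + 10^(63.2/10) + 10^(61.7/10)) = 10·log₁₀(5014000) = 67.0 dB SPL.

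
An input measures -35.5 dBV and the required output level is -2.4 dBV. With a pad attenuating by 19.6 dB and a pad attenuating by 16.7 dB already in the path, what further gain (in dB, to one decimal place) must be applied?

69.4 dB

The required make-up gain is the shortfall in the dB sum.
G = -2.4 − (-35.5) + 19.6 + 16.7 = 69.4 dB.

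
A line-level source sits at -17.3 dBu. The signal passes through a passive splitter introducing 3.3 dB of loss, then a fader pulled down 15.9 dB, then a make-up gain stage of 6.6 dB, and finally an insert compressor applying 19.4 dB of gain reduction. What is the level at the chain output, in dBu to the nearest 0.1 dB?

-49.3 dBu

Cascaded gains and losses add directly in dB.
-17.3 − 3.3 − 15.9 + 6.6 − 19.4 = -49.3 dBu.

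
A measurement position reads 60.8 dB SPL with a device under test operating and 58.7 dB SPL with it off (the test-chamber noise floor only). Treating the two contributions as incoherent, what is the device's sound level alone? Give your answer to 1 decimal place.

56.6 dB SPL

Background correction is a power subtraction:
L_src = 10·log₁₀(10^(60.8/10) − 10^(58.7/10)) = 10·log₁₀(461000) = 56.6 dB SPL.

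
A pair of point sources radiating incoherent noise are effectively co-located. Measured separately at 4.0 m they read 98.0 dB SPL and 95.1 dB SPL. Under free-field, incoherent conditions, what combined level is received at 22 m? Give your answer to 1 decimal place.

85.0 dB SPL

Combined at 4.0 m: 10·log₁₀(10^(98.0/10)+10^(95.1/10)) = 99.80 dB SPL.
Then apply −20·log₁₀(22/4.0) = -14.81 dB → 85.0 dB SPL.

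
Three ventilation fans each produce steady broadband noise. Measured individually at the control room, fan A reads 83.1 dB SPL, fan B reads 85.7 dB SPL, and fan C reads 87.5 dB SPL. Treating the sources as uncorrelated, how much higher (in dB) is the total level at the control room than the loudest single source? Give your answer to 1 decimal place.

Incoherent sources sum as intensities:
L_total = 10·log₁₀(10^(83.1/10) + 10^(85.7/10) + 10^(87.5/10)) = 90.56 dB SPL.
Excess over the loudest (87.5 dB): 90.56 − 87.5 = 3.1 dB.

3.1 dB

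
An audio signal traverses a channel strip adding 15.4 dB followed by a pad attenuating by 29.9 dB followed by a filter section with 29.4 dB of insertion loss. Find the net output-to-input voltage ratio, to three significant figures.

0.00638

Net gain = 15.4 + (−29.9) + (−29.4) = -43.9 dB.
Voltage ratio = 10^(-43.9/20) = 0.00638.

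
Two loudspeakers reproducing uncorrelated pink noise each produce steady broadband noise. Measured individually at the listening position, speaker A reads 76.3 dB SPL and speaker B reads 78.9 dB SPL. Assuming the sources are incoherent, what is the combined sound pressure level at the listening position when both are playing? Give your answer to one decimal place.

Incoherent sources sum as intensities:
L_total = 10·log₁₀(10^(76.3/10) + 10^(78.9/10)) = 10·log₁₀(120300000) = 80.8 dB SPL.

80.8 dB SPL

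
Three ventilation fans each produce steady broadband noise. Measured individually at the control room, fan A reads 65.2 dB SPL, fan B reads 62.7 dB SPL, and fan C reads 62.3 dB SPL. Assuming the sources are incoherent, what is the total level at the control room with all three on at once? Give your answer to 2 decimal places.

68.37 dB SPL

Add the sources as powers (linear), then convert back to dB:
L_total = 10·log₁₀(10^(65.2/10) + 10^(62.7/10) + 10^(62.3/10)) = 10·log₁₀(6872000) = 68.37 dB SPL.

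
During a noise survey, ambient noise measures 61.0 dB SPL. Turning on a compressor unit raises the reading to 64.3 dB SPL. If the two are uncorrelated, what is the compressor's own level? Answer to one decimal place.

61.6 dB SPL

Background correction is a power subtraction:
L_src = 10·log₁₀(10^(64.3/10) − 10^(61.0/10)) = 10·log₁₀(1433000) = 61.6 dB SPL.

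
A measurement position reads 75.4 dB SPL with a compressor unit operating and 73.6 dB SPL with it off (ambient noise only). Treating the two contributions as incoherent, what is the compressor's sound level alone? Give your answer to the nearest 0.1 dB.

Remove the background by subtracting linear intensities:
L_src = 10·log₁₀(10^(75.4/10) − 10^(73.6/10)) = 10·log₁₀(11770000) = 70.7 dB SPL.

70.7 dB SPL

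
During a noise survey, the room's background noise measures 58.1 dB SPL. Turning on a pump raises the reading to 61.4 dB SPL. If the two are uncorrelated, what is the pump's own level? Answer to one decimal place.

58.7 dB SPL

Remove the background by subtracting linear intensities:
L_src = 10·log₁₀(10^(61.4/10) − 10^(58.1/10)) = 10·log₁₀(734700) = 58.7 dB SPL.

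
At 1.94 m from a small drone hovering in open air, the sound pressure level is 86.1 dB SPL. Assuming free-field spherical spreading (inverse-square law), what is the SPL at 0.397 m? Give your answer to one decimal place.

Free-field point source: level drops by 20·log₁₀ of the distance ratio.
ΔL = −20·log₁₀(0.397/1.94) = 13.78 dB, so L₂ = 86.1 + (13.78) = 99.9 dB SPL.

99.9 dB SPL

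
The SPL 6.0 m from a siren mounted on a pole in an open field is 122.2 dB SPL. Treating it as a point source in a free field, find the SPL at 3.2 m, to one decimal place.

127.7 dB SPL

Free-field point source: level drops by 20·log₁₀ of the distance ratio.
ΔL = −20·log₁₀(3.2/6.0) = 5.46 dB, so L₂ = 122.2 + (5.46) = 127.7 dB SPL.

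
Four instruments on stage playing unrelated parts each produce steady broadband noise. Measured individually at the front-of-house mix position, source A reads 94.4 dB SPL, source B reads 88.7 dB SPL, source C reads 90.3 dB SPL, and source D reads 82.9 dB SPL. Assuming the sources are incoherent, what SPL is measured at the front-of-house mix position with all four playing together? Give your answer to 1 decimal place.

96.8 dB SPL

Incoherent sources sum as intensities:
L_total = 10·log₁₀(10^(94.4/10) + 10^(88.7/10) + 10^(90.3/10) + 10^(82.9/10)) = 10·log₁₀(4762000000) = 96.8 dB SPL.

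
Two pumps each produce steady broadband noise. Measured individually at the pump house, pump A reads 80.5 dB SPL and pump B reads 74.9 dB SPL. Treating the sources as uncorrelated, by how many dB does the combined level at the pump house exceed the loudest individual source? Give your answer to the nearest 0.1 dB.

1.1 dB

Add the sources as powers (linear), then convert back to dB:
L_total = 10·log₁₀(10^(80.5/10) + 10^(74.9/10)) = 81.56 dB SPL.
Excess over the loudest (80.5 dB): 81.56 − 80.5 = 1.1 dB.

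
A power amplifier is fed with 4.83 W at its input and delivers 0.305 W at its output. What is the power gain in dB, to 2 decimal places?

-12.00 dB

For a power ratio, dB = 10·log₁₀(P₂/P₁).
10·log₁₀(0.305/4.83) = 10·log₁₀(0.06315) = -12.00 dB.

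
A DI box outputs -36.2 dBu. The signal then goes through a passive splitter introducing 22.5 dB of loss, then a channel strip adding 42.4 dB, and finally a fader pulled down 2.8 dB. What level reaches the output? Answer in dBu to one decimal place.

-19.1 dBu

Gain stages sum in dB:
-36.2 − 22.5 + 42.4 − 2.8 = -19.1 dBu.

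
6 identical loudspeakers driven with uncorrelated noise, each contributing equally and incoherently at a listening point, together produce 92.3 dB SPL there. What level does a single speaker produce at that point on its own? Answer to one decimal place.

6 equal incoherent sources add 10·log₁₀(6) = 7.78 dB over one source.
L_one = 92.3 − 7.78 = 84.5 dB SPL.

84.5 dB SPL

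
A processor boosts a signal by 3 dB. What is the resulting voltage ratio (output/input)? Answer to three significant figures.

1.41

Voltage ratio = 10^(dB/20).
10^(3/20) = 10^(0.1500) = 1.41.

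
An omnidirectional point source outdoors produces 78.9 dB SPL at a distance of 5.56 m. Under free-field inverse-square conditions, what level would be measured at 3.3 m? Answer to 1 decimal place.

Inverse-square spreading gives ΔL = −20·log₁₀(d₂/d₁).
ΔL = −20·log₁₀(3.3/5.56) = 4.53 dB, so L₂ = 78.9 + (4.53) = 83.4 dB SPL.

83.4 dB SPL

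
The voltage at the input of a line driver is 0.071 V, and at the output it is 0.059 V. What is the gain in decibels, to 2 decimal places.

-1.61 dB

For a voltage ratio, dB = 20·log₁₀(V₂/V₁).
20·log₁₀(0.059/0.071) = 20·log₁₀(0.8310) = -1.61 dB.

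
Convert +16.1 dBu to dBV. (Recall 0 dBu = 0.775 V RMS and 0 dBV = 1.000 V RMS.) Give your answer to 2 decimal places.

+13.89 dBV

The offset between the scales is 20·log₁₀(0.775/1.000) = −2.214 dB.
So dBV = +16.1 − 2.214 = +13.89 dBV.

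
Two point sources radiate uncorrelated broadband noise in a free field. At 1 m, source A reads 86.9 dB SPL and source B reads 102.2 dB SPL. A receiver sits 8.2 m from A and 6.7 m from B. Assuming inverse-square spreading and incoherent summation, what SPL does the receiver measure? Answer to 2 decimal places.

85.76 dB SPL

At the listener: L_A = 86.9 − 20·log₁₀(8.2) = 68.624 dB; L_B = 102.2 − 20·log₁₀(6.7) = 85.679 dB.
Combined: 10·log₁₀(10^(68.624/10)+10^(85.679/10)) = 85.76 dB SPL.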